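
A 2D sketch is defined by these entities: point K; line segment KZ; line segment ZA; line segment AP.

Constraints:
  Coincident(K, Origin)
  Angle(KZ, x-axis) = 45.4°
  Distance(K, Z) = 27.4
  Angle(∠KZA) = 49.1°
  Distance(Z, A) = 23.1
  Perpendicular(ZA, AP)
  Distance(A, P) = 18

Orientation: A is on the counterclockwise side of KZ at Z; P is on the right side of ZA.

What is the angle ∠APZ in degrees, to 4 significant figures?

52.07°

K is at the origin; KZ runs at 45.4° with length 27.4, so Z = 27.4·(cos 45.4°, sin 45.4°) = (19.24, 19.51). ∠KZA = 49.1°, so ZA runs at 45.4° + (180° − 49.1°) = 176.3° from the x-axis; with |ZA| = 23.1, A = Z + 23.1·(cos 176.3°, sin 176.3°) = (-3.813, 21.00). The perpendicularity gives AP at right angles to ZA; with |AP| = 18.0 on the right of ZA, P = A + 18.0·(0.06453, 0.9979) = (-2.651, 38.96). Then cos ∠APZ = PA·PZ / (|PA||PZ|), giving 52.07°.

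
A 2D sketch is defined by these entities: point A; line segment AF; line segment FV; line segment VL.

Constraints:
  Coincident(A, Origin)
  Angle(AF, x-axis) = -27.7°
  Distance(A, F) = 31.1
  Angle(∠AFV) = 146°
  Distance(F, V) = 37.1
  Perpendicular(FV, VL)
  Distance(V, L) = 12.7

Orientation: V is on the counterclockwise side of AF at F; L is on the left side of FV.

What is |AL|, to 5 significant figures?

63.058

A is at the origin; AF runs at -27.7° with length 31.1, so F = 31.1·(cos -27.7°, sin -27.7°) = (27.536, -14.457). ∠AFV = 146.0°, so FV runs at -27.7° + (180° − 146.0°) = 6.3000° from the x-axis; with |FV| = 37.1, V = F + 37.1·(cos 6.3000°, sin 6.3000°) = (64.412, -10.385). FV is perpendicular to VL; with |VL| = 12.7 on the left of FV, L = V + 12.7·(-0.10973, 0.99396) = (63.018, 2.2379). Then |AL| = |L − A| = 63.058.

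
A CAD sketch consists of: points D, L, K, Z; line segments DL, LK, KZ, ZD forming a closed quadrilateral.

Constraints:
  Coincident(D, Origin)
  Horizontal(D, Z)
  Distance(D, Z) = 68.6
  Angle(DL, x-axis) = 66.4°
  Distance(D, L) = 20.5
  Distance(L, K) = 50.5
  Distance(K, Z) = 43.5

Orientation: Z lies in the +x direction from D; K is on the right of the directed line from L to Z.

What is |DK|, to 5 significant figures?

41.576

Checks: |LK| = 50.50 ✓; |KZ| = 43.50 ✓.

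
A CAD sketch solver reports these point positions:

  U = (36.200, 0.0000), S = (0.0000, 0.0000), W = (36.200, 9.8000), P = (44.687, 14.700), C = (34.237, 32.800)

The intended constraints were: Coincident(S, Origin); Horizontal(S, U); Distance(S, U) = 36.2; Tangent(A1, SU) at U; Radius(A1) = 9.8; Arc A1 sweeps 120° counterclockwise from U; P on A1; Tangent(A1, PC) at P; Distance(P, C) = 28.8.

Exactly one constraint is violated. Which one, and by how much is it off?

Distance(P, C) = 28.8 — off by 7.90.

S = (0.00, 0.00) ✓; S.y = 0.00, U.y = 0.00 ✓; |SU| = 36.20 ✓; ∠(WU, US) = 90.00° ✓; |WU| = 9.800 ✓; bearing(W→P) − bearing(W→U) = 120.0° ✓; |WP| = 9.800 ✓; ∠(WP, PC) = 90.00° ✓; |PC| = 20.90 ✗.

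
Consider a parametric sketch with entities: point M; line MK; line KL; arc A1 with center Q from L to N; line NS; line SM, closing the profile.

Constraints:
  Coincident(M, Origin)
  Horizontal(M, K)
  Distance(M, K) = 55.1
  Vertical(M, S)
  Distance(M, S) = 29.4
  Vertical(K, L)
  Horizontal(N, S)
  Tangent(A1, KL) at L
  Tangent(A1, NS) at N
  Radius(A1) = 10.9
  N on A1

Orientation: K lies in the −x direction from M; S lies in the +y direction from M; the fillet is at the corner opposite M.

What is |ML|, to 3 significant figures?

58.1

The virtual corner opposite M is at (-55.1, 29.4). Since A1 is tangent to KL there, QL ⟂ KL and the tangent condition forces QN to be normal to NS, with radius 10.9, so the center Q sits 10.9 in from both sides at Q = (-44.2, 18.5). That places the tangent points at L = (-55.1, 18.5) on KL and N = (-44.2, 29.4) on NS. Then |ML| = |L − M| = 58.1.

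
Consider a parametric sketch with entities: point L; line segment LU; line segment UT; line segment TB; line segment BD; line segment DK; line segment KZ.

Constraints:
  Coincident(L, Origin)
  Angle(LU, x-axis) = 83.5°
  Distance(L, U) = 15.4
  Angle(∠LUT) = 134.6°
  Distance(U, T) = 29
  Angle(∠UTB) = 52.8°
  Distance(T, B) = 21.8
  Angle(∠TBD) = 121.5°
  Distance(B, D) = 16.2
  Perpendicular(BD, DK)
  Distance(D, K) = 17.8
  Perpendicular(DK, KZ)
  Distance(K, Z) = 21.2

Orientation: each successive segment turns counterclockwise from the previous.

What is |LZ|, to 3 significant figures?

35.1

L is at the origin; LU runs at 83.5° with length 15.4, so U = (1.74, 15.3). ∠LUT = 134.6° gives UT at 129° from the x-axis; with |UT| = 29.0, T = (-16.5, 37.9). ∠UTB = 52.8° gives TB at -104° from the x-axis; with |TB| = 21.8, B = (-21.7, 16.7). ∠TBD = 121.5° gives BD at -45.4° from the x-axis; with |BD| = 16.2, D = (-10.3, 5.17). The perpendicularity gives DK at right angles to BD, so DK runs at 44.6°; with |DK| = 17.8, K = (2.34, 17.7). DK is perpendicular to KZ, so KZ runs at 135°; with |KZ| = 21.2, Z = (-12.5, 32.8). Then |LZ| = |Z − L| = 35.1.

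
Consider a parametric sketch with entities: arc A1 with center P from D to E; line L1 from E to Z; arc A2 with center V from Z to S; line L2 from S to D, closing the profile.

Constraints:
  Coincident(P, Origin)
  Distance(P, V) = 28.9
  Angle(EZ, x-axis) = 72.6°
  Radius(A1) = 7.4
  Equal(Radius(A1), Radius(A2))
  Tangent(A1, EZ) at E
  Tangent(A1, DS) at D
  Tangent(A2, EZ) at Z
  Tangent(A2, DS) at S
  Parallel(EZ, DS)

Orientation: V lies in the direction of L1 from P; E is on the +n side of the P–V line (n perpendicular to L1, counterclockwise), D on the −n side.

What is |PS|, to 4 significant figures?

29.83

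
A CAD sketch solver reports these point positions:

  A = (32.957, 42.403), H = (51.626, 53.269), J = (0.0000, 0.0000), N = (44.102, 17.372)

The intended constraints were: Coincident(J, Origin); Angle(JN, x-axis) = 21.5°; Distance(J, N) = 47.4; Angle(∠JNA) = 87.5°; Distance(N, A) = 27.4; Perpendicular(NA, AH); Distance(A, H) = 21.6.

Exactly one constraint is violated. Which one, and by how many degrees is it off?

Perpendicular(NA, AH) — off by 6.20°.

J = (0.00, 0.00) ✓; JN at 21.50° ✓; |JN| = 47.40 ✓; ∠JNA = 87.50° ✓; |NA| = 27.40 ✓; ∠(NA, AH) = 83.80° ✗; |AH| = 21.60 ✓.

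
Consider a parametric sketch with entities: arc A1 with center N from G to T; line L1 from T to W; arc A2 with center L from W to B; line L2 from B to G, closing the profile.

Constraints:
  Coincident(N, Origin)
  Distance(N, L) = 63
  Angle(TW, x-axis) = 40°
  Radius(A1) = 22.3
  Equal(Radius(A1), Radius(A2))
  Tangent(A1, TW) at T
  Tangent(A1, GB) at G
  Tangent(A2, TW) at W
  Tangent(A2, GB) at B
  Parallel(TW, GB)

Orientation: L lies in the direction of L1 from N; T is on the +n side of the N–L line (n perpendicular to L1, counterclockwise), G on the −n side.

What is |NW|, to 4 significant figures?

66.83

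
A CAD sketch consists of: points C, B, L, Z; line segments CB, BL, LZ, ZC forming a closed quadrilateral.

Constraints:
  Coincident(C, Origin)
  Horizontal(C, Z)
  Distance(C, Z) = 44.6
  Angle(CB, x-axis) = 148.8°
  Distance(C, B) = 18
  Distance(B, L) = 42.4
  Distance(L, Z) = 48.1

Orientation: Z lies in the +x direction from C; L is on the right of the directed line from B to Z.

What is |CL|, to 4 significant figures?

28.19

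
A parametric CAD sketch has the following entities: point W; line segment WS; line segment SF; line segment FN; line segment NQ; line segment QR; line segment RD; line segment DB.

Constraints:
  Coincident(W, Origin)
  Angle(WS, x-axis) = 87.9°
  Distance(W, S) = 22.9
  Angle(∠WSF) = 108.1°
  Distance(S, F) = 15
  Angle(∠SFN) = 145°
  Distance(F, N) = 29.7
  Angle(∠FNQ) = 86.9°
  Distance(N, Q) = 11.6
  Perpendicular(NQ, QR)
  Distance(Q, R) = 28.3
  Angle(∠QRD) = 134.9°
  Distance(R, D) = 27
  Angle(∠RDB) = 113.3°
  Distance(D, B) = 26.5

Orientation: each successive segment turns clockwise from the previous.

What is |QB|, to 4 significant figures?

57.62

∠QRD = 134.9° gives RD at 112.8° from the x-axis; with |RD| = 27.0, D = (2.292, 42.14). ∠RDB = 113.3° gives DB at 46.10° from the x-axis; with |DB| = 26.5, B = (20.67, 61.23). Then |QB| = |B − Q| = 57.62.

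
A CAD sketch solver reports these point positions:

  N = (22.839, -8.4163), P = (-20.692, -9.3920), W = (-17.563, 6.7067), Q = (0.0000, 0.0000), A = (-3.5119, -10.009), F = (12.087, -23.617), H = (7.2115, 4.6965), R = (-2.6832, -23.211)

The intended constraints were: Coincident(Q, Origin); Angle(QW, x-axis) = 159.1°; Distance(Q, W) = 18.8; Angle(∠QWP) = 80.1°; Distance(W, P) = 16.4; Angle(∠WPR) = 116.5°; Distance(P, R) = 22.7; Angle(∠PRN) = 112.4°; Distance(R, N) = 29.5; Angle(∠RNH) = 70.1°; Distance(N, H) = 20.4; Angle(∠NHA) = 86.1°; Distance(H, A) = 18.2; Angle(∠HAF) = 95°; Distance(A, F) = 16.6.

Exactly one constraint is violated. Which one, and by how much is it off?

Distance(A, F) = 16.6 — off by 4.10.

Q = (0.00, 0.00) ✓; QW at 159.1° ✓; |QW| = 18.80 ✓; ∠QWP = 80.10° ✓; |WP| = 16.40 ✓; ∠WPR = 116.5° ✓; |PR| = 22.70 ✓; ∠PRN = 112.4° ✓; |RN| = 29.50 ✓; ∠RNH = 70.10° ✓; |NH| = 20.40 ✓; ∠NHA = 86.10° ✓; |HA| = 18.20 ✓; ∠HAF = 95.00° ✓; |AF| = 20.70 ✗.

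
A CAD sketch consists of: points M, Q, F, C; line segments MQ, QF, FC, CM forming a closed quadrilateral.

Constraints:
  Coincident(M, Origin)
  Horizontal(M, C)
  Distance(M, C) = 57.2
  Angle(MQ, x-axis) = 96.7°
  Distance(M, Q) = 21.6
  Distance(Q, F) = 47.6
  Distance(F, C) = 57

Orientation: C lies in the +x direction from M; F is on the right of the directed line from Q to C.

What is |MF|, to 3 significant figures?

26.1

M is at the origin; MC is horizontal with |MC| = 57.2 and C in +x, so C = (57.2, 0). MQ runs at 96.7° with |MQ| = 21.6, so Q = (-2.52, 21.5). F is determined by |QF| = 47.6 and |FC| = 57.0 together: it lies at the intersection of circle(Q, 47.6) and circle(C, 57.0). With |QC| = 63.5, the foot of the radical line on QC is 24.0 from Q and the perpendicular offset is √(47.6² − 24.0²) = 41.1. Taking the right-of-QC solution: F = (6.15, -25.4).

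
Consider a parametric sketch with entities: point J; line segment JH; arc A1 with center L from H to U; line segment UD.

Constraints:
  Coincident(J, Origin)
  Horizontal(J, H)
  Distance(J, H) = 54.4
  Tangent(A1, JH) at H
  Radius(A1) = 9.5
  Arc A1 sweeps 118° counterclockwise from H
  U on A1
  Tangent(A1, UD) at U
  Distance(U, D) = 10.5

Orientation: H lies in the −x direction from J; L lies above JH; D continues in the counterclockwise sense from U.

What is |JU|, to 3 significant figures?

48.1

J is at the origin; JH is horizontal with |JH| = 54.4 and H on the −x side, so H = (-54.4, 0.00). Since A1 is tangent to JH there, LH ⟂ JH, so L = H + (0, 9.5) = (-54.4, 9.50). On A1, H sits at bearing -90° from L; a 118° counterclockwise sweep puts U at bearing 28°, so U = L + 9.5·(cos 28°, sin 28°) = (-46.0, 14.0). Then |JU| = |U − J| = 48.1.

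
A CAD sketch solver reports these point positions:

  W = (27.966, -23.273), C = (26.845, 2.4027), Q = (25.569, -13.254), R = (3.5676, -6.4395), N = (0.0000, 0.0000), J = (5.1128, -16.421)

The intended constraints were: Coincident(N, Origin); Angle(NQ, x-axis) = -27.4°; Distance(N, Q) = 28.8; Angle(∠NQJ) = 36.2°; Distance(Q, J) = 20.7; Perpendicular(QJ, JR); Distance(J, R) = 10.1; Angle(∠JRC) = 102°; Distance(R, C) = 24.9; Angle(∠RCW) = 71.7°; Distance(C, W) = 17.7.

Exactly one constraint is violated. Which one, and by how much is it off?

Distance(C, W) = 17.7 — off by 8.00.

N = (0.00, 0.00) ✓; NQ at -27.40° ✓; |NQ| = 28.80 ✓; ∠NQJ = 36.20° ✓; |QJ| = 20.70 ✓; ∠(QJ, JR) = 90.00° ✓; |JR| = 10.10 ✓; ∠JRC = 102.0° ✓; |RC| = 24.90 ✓; ∠RCW = 71.70° ✓; |CW| = 25.70 ✗.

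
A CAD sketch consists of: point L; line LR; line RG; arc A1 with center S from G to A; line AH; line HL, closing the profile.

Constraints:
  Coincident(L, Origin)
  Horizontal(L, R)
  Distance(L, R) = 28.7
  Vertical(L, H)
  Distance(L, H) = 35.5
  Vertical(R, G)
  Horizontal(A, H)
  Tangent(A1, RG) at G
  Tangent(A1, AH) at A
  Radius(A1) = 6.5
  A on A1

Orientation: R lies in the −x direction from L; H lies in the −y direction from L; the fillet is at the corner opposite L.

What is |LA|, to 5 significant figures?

41.870

L is at the origin; L and R share the same y with |LR| = 28.7 and R on the −x side, so R = (-28.700, 0.0000). L and H share the same x with |LH| = 35.5 and H on the −y side, so H = (0.0000, -35.500). The virtual corner opposite L is at (-28.700, -35.500). A1 meets RG tangentially, so SG is at right angles to RG and since A1 is tangent to AH there, SA ⟂ AH, with radius 6.5, so the center S sits 6.5 in from both sides at S = (-22.200, -29.000). That places the tangent points at G = (-28.700, -29.000) on RG and A = (-22.200, -35.500) on AH. Then |LA| = |A − L| = 41.870.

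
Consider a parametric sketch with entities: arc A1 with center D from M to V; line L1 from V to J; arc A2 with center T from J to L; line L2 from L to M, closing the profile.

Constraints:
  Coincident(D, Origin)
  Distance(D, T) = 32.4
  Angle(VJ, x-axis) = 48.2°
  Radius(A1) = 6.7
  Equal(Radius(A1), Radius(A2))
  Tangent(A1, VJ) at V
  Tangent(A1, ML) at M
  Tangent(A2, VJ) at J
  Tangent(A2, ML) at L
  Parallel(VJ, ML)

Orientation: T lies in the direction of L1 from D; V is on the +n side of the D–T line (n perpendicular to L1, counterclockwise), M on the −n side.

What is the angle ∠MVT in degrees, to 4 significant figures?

78.32°

The slot axis is L1's direction at 48.2°, so u = (cos 48.2°, sin 48.2°) = (0.6665, 0.7455) and n = (−sin 48.2°, cos 48.2°) = (-0.7455, 0.6665). D is at the origin and T lies 32.4 along u from D, so T = 32.4·u = (21.60, 24.15). Tangency of A1 to both parallel lines with radius 6.7 puts V and M at D ± 6.7·n: V = (-4.995, 4.466), M = (4.995, -4.466). Then cos ∠MVT = VM·VT / (|VM||VT|), giving 78.32°.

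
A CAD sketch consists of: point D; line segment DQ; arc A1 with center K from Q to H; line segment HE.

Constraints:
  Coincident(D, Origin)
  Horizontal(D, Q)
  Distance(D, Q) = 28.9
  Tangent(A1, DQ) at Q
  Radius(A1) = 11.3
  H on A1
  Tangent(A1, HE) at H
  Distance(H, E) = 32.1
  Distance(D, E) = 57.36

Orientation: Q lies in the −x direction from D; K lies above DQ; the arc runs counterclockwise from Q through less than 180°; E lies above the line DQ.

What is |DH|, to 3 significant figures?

25.9

Checks: D.y = 0.00, Q.y = 0.00 ✓; |KH| = 11.30 ✓; ∠(KH, HE) = 90.00° ✓; |HE| = 32.10 ✓; |DE| = 57.36 ✓.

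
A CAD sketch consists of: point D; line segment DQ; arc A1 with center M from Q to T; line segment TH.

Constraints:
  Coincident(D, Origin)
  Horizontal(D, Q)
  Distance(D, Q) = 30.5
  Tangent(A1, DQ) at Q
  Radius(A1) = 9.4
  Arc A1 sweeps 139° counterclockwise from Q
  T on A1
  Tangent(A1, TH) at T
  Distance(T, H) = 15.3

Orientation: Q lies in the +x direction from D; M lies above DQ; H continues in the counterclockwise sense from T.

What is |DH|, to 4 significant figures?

36.54

D is at the origin; DQ is horizontal with |DQ| = 30.5 and Q on the +x side, so Q = (30.50, 0.000). Tangency of A1 to DQ means the radius MQ is perpendicular to DQ, so M = Q + (0, 9.4) = (30.50, 9.400). On A1, Q sits at bearing -90° from M; a 139° counterclockwise sweep puts T at bearing 49°, so T = M + 9.4·(cos 49°, sin 49°) = (36.67, 16.49). Tangency of A1 to TH means the radius MT is perpendicular to TH, so TH runs along (−sin 49°, cos 49°); with |TH| = 15.3, H = (25.12, 26.53). Then |DH| = |H − D| = 36.54.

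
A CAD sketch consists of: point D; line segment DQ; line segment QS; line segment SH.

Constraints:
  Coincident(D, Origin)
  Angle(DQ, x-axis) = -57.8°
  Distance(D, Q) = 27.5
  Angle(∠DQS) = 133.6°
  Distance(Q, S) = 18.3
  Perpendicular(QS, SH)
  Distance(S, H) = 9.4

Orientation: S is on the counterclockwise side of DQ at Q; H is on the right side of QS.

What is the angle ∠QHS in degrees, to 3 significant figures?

62.8°

∠DQS = 133.6°, so QS runs at -57.8° + (180° − 133.6°) = -11.4° from the x-axis; with |QS| = 18.3, S = Q + 18.3·(cos -11.4°, sin -11.4°) = (32.6, -26.9). The perpendicularity gives SH at right angles to QS; with |SH| = 9.4 on the right of QS, H = S + 9.4·(-0.198, -0.980) = (30.7, -36.1). Then cos ∠QHS = HQ·HS / (|HQ||HS|), giving 62.8°.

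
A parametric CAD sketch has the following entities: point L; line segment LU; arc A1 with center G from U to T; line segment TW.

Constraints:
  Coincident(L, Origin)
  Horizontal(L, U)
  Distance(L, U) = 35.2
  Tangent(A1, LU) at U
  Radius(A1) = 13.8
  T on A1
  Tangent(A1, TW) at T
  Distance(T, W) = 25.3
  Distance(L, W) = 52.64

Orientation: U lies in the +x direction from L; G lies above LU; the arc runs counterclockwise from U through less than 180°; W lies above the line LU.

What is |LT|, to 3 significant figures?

51.3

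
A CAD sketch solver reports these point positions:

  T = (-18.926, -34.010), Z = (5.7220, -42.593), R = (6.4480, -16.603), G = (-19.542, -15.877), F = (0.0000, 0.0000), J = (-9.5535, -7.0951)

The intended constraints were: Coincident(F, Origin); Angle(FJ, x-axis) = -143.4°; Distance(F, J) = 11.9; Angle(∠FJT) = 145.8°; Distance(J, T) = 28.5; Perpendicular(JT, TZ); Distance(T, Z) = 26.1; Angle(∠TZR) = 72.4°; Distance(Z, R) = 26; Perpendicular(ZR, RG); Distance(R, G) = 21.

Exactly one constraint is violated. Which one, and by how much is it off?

Distance(R, G) = 21 — off by 5.00.

F = (0.00, 0.00) ✓; FJ at -143.4° ✓; |FJ| = 11.90 ✓; ∠FJT = 145.8° ✓; |JT| = 28.50 ✓; ∠(JT, TZ) = 90.00° ✓; |TZ| = 26.10 ✓; ∠TZR = 72.40° ✓; |ZR| = 26.00 ✓; ∠(ZR, RG) = 90.00° ✓; |RG| = 26.00 ✗.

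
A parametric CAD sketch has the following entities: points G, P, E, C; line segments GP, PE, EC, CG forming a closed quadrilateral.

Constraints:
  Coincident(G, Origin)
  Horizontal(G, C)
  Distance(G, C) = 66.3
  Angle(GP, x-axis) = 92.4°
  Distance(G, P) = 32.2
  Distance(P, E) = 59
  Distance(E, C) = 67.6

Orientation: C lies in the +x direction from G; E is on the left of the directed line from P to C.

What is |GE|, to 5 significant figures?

80.604

G is at the origin; GC is horizontal with |GC| = 66.3 and C in +x, so C = (66.3, 0). GP runs at 92.4° with |GP| = 32.2, so P = (-1.3484, 32.172). E is determined by |PE| = 59.0 and |EC| = 67.6 together: it lies at the intersection of circle(P, 59.0) and circle(C, 67.6). With |PC| = 74.909, the foot of the radical line on PC is 30.187 from P and the perpendicular offset is √(59.0² − 30.187²) = 50.693. Taking the left-of-PC solution: E = (47.684, 64.986).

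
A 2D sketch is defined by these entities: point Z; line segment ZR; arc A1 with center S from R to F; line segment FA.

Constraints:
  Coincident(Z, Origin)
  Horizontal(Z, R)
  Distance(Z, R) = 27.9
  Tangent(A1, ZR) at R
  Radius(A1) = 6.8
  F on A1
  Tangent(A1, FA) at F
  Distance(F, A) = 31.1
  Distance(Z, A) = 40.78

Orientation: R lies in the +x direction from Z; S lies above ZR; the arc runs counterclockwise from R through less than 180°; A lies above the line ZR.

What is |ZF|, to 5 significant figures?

35.252

Z is at the origin; Z and R share the same y with |ZR| = 27.9 and R on the +x side, so R = (27.900, 0.0000). Since A1 is tangent to ZR there, SR ⟂ ZR, so S = R + (0, 6.8) = (27.900, 6.8000). Since SF ⟂ FA (tangency), |SA| = √(6.8² + 31.1²) = 31.835 regardless of where F sits on A1. So A lies on both circle(Z, 40.78) and circle(S, 31.835); the above-ZR intersection is A = (17.434, 36.865). F is the foot of the tangent from A: F = (33.696, 10.356).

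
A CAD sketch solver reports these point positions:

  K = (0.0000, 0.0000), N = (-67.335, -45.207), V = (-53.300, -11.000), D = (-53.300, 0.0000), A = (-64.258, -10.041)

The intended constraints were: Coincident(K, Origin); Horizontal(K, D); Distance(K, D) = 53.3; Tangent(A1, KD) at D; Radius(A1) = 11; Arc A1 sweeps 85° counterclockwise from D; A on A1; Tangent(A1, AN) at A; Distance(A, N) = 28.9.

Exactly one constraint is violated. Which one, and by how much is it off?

Distance(A, N) = 28.9 — off by 6.40.

K = (0.00, 0.00) ✓; K.y = 0.00, D.y = 0.00 ✓; |KD| = 53.30 ✓; ∠(VD, DK) = 90.00° ✓; |VD| = 11.00 ✓; bearing(V→A) − bearing(V→D) = 85.00° ✓; |VA| = 11.00 ✓; ∠(VA, AN) = 90.00° ✓; |AN| = 35.30 ✗.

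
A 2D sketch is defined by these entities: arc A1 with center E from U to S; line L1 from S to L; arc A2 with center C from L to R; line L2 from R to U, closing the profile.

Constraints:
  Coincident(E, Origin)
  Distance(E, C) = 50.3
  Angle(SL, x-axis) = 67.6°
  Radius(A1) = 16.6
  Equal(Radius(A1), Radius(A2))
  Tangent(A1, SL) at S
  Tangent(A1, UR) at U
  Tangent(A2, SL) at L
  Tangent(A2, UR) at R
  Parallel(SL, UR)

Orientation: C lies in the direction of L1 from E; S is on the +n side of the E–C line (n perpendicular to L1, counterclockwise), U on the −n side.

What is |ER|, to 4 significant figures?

52.97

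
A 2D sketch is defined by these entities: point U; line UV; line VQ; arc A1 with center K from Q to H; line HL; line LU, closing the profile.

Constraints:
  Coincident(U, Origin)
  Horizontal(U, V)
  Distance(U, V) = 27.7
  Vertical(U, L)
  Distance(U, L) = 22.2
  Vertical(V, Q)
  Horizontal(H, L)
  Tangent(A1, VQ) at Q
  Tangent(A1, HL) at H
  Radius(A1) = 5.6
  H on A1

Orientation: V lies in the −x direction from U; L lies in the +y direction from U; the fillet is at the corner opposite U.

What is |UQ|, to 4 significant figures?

32.29

U is at the origin; U and V share the same y with |UV| = 27.7 and V on the −x side, so V = (-27.70, 0.000). UL is vertical with |UL| = 22.2 and L on the +y side, so L = (0.000, 22.20). The virtual corner opposite U is at (-27.70, 22.20). Since A1 is tangent to VQ there, KQ ⟂ VQ and since A1 is tangent to HL there, KH ⟂ HL, with radius 5.6, so the center K sits 5.6 in from both sides at K = (-22.10, 16.60). That places the tangent points at Q = (-27.70, 16.60) on VQ and H = (-22.10, 22.20) on HL. Then |UQ| = |Q − U| = 32.29.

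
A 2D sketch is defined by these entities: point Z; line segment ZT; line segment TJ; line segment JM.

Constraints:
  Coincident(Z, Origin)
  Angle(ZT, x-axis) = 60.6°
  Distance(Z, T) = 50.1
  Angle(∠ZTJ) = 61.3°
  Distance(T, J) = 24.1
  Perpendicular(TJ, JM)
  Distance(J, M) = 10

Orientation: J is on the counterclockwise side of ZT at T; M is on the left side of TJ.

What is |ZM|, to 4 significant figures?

33.95

Z is at the origin; ZT runs at 60.6° with length 50.1, so T = 50.1·(cos 60.6°, sin 60.6°) = (24.59, 43.65). ∠ZTJ = 61.3°, so TJ runs at 60.6° + (180° − 61.3°) = 179.3° from the x-axis; with |TJ| = 24.1, J = T + 24.1·(cos 179.3°, sin 179.3°) = (0.4961, 43.94). TJ ⟂ JM; with |JM| = 10.0 on the left of TJ, M = J + 10.0·(-0.01222, -0.9999) = (0.3739, 33.94). Then |ZM| = |M − Z| = 33.95.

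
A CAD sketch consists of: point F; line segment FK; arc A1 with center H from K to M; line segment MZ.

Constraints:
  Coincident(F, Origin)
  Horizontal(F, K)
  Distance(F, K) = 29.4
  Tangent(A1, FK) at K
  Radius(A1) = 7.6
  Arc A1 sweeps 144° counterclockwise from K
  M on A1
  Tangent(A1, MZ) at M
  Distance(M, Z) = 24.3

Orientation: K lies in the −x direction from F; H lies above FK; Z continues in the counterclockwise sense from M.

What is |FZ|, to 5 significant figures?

52.671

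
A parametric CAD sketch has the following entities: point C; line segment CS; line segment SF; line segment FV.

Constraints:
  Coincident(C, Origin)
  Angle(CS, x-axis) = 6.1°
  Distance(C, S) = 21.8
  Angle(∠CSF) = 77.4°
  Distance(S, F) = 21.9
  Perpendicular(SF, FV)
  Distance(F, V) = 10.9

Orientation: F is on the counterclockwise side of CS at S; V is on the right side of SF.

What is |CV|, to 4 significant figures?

36.46

C is at the origin; CS runs at 6.1° with length 21.8, so S = 21.8·(cos 6.1°, sin 6.1°) = (21.68, 2.317). ∠CSF = 77.4°, so SF runs at 6.1° + (180° − 77.4°) = 108.7° from the x-axis; with |SF| = 21.9, F = S + 21.9·(cos 108.7°, sin 108.7°) = (14.66, 23.06). The perpendicularity gives FV at right angles to SF; with |FV| = 10.9 on the right of SF, V = F + 10.9·(0.9472, 0.3206) = (24.98, 26.56). Then |CV| = |V − C| = 36.46.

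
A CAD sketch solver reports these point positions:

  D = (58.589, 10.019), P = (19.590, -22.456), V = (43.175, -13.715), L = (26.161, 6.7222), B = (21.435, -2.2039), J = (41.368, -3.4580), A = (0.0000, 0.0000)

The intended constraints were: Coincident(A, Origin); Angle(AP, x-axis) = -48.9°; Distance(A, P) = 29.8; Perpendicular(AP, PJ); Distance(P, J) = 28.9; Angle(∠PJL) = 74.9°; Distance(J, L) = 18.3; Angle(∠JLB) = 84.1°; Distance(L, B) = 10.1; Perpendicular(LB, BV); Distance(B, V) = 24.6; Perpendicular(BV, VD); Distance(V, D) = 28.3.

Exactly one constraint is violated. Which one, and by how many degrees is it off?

Perpendicular(BV, VD) — off by 5.10°.

A = (0.00, 0.00) ✓; AP at -48.90° ✓; |AP| = 29.80 ✓; ∠(AP, PJ) = 90.00° ✓; |PJ| = 28.90 ✓; ∠PJL = 74.90° ✓; |JL| = 18.30 ✓; ∠JLB = 84.10° ✓; |LB| = 10.10 ✓; ∠(LB, BV) = 90.00° ✓; |BV| = 24.60 ✓; ∠(BV, VD) = 84.90° ✗; |VD| = 28.30 ✓.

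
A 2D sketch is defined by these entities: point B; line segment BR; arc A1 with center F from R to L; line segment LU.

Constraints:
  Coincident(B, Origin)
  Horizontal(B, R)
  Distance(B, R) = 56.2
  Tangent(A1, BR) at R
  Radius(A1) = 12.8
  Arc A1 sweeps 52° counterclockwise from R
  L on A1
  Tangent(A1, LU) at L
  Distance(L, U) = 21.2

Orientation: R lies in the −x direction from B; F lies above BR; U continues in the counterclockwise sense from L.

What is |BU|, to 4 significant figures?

39.51

B is at the origin; BR is horizontal with |BR| = 56.2 and R on the −x side, so R = (-56.20, 0.000). A1 meets BR tangentially, so FR is at right angles to BR, so F = R + (0, 12.8) = (-56.20, 12.80). On A1, R sits at bearing -90° from F; a 52° counterclockwise sweep puts L at bearing -38°, so L = F + 12.8·(cos -38°, sin -38°) = (-46.11, 4.920). A1 meets LU tangentially, so FL is at right angles to LU, so LU runs along (−sin -38°, cos -38°); with |LU| = 21.2, U = (-33.06, 21.63). Then |BU| = |U − B| = 39.51.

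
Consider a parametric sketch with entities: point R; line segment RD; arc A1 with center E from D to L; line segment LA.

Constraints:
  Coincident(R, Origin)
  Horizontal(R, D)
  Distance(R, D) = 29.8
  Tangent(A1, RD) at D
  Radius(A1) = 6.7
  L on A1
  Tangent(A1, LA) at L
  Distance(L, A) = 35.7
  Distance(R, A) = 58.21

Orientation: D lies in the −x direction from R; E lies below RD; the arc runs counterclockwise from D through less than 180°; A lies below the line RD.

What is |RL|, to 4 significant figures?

36.91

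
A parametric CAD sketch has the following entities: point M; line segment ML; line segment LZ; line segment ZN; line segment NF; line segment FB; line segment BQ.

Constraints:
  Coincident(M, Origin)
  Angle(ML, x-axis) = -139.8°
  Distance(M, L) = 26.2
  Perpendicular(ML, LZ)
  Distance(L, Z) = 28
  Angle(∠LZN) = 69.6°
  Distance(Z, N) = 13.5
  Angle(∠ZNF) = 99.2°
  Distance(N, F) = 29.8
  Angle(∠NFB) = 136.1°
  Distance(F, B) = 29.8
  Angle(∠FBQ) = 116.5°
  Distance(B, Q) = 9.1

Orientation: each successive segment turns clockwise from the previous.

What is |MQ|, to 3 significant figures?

55.0

M is at the origin; ML runs at -139.8° with length 26.2, so L = (-20.0, -16.9). ML ⟂ LZ, so LZ runs at 130°; with |LZ| = 28.0, Z = (-38.1, 4.48). ∠LZN = 69.6° gives ZN at 19.8° from the x-axis; with |ZN| = 13.5, N = (-25.4, 9.05). ∠ZNF = 99.2° gives NF at -61.0° from the x-axis; with |NF| = 29.8, F = (-10.9, -17.0). ∠NFB = 136.1° gives FB at -105° from the x-axis; with |FB| = 29.8, B = (-18.6, -45.8). ∠FBQ = 116.5° gives BQ at -168° from the x-axis; with |BQ| = 9.1, Q = (-27.5, -47.6). Then |MQ| = |Q − M| = 55.0.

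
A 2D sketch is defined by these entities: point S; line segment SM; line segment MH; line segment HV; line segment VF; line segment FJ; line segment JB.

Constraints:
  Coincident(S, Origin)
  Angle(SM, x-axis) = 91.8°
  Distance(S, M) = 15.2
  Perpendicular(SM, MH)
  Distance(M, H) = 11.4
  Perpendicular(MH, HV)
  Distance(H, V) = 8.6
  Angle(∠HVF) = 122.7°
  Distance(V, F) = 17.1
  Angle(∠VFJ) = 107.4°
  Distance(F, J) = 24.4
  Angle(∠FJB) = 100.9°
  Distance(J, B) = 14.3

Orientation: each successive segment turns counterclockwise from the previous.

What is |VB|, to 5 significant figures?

32.298

S is at the origin; SM runs at 91.8° with length 15.2, so M = (-0.47744, 15.192). The perpendicularity gives MH at right angles to SM, so MH runs at -178.20°; with |MH| = 11.4, H = (-11.872, 14.834). MH ⟂ HV, so HV runs at -88.200°; with |HV| = 8.6, V = (-11.602, 6.2387). ∠HVF = 122.7° gives VF at -30.900° from the x-axis; with |VF| = 17.1, F = (3.0712, -2.5429). ∠VFJ = 107.4° gives FJ at 41.700° from the x-axis; with |FJ| = 24.4, J = (21.289, 13.689). ∠FJB = 100.9° gives JB at 120.80° from the x-axis; with |JB| = 14.3, B = (13.967, 25.972). Then |VB| = |B − V| = 32.298.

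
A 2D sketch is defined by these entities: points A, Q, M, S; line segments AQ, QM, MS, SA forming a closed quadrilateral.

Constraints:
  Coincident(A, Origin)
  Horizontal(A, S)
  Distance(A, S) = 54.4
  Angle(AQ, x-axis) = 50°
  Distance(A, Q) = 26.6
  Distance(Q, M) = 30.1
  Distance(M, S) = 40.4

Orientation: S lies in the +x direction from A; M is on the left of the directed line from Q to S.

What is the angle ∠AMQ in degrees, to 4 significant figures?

6.390°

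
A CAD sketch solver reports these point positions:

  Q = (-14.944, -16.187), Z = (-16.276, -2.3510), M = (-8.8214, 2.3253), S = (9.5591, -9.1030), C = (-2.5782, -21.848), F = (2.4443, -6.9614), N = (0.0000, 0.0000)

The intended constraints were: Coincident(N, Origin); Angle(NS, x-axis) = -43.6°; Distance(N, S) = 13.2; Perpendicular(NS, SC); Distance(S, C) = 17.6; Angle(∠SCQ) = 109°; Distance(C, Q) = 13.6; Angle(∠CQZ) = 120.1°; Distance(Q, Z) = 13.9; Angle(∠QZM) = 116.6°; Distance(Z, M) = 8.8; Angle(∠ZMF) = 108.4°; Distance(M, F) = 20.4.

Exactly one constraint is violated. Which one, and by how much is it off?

Distance(M, F) = 20.4 — off by 5.80.

N = (0.00, 0.00) ✓; NS at -43.60° ✓; |NS| = 13.20 ✓; ∠(NS, SC) = 90.00° ✓; |SC| = 17.60 ✓; ∠SCQ = 109.0° ✓; |CQ| = 13.60 ✓; ∠CQZ = 120.1° ✓; |QZ| = 13.90 ✓; ∠QZM = 116.6° ✓; |ZM| = 8.800 ✓; ∠ZMF = 108.4° ✓; |MF| = 14.60 ✗.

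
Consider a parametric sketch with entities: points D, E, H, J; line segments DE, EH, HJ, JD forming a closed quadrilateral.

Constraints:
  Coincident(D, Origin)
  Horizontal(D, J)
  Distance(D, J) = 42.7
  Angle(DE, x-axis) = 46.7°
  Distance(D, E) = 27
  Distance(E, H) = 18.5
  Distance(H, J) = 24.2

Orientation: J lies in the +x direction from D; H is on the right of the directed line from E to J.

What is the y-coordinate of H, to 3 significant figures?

1.15

Checks: D.y = 0.00, J.y = 0.00 ✓; |EH| = 18.50 ✓; |HJ| = 24.20 ✓.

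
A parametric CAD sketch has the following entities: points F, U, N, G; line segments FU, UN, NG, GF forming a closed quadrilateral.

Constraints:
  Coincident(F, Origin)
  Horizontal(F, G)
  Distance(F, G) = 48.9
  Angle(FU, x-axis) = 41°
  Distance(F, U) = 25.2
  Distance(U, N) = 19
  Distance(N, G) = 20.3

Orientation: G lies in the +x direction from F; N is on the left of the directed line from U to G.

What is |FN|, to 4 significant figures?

41.69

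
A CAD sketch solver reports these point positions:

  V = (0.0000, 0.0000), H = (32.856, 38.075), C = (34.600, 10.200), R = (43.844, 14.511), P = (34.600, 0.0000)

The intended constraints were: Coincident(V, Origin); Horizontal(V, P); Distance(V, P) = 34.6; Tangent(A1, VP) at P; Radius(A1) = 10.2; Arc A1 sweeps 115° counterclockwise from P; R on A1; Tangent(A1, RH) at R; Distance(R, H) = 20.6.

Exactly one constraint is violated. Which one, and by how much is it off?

Distance(R, H) = 20.6 — off by 5.40.

V = (0.00, 0.00) ✓; V.y = 0.00, P.y = 0.00 ✓; |VP| = 34.60 ✓; ∠(CP, PV) = 90.00° ✓; |CP| = 10.20 ✓; bearing(C→R) − bearing(C→P) = 115.0° ✓; |CR| = 10.20 ✓; ∠(CR, RH) = 90.00° ✓; |RH| = 26.00 ✗.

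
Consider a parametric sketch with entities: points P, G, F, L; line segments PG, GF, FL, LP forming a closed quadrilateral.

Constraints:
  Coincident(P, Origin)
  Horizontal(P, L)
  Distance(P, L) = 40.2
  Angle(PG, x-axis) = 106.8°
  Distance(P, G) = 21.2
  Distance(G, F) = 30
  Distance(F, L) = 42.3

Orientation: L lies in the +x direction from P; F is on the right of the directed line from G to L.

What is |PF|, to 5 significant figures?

9.3371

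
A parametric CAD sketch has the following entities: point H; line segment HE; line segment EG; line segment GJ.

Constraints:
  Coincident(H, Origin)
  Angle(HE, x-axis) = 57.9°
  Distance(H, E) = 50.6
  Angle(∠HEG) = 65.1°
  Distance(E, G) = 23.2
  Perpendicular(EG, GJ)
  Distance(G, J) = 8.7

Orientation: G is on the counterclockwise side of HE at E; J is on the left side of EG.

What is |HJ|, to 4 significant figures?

37.24

∠HEG = 65.1°, so EG runs at 57.9° + (180° − 65.1°) = 172.8° from the x-axis; with |EG| = 23.2, G = E + 23.2·(cos 172.8°, sin 172.8°) = (3.872, 45.77). EG is perpendicular to GJ; with |GJ| = 8.7 on the left of EG, J = G + 8.7·(-0.1253, -0.9921) = (2.781, 37.14). Then |HJ| = |J − H| = 37.24.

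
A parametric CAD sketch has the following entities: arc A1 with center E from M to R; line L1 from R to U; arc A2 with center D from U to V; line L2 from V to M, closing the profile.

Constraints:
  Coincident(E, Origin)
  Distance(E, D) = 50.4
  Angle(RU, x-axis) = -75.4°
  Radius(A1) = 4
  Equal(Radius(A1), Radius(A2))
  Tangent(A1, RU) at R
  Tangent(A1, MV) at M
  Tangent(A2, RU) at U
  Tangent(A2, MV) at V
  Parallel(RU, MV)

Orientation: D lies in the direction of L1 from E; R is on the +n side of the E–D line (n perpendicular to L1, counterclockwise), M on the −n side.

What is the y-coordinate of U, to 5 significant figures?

-47.764

The slot axis is L1's direction at -75.4°, so u = (cos -75.4°, sin -75.4°) = (0.25207, -0.96771) and n = (−sin -75.4°, cos -75.4°) = (0.96771, 0.25207). E is at the origin and D lies 50.4 along u from E, so D = 50.4·u = (12.704, -48.773). Tangency of A1 to both parallel lines with radius 4.0 puts R and M at E ± 4.0·n: R = (3.8708, 1.0083), M = (-3.8708, -1.0083). Equal radii place U and V the same way about D: U = D + 4.0·n = (16.575, -47.764), V = D − 4.0·n = (8.8335, -49.781). So U.y = -47.764.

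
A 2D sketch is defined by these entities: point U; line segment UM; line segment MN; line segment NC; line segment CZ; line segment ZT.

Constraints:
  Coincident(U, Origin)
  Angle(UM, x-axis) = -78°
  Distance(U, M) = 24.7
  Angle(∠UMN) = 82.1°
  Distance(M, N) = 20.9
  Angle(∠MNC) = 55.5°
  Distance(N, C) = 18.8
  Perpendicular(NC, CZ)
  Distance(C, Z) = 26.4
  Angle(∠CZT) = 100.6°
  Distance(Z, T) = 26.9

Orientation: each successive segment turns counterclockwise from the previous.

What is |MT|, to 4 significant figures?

24.06

NC is perpendicular to CZ, so CZ runs at -125.6°; with |CZ| = 26.4, Z = (-5.867, -27.57). ∠CZT = 100.6° gives ZT at -46.20° from the x-axis; with |ZT| = 26.9, T = (12.75, -46.98). Then |MT| = |T − M| = 24.06.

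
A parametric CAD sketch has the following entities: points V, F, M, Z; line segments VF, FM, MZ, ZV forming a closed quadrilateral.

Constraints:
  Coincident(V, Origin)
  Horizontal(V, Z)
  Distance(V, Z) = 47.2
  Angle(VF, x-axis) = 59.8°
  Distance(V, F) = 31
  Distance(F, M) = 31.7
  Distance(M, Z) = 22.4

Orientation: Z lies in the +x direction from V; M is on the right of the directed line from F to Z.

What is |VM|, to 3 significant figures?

25.3

V is at the origin; VZ is horizontal with |VZ| = 47.2 and Z in +x, so Z = (47.2, 0). VF runs at 59.8° with |VF| = 31.0, so F = (15.6, 26.8). M is determined by |FM| = 31.7 and |MZ| = 22.4 together: it lies at the intersection of circle(F, 31.7) and circle(Z, 22.4). With |FZ| = 41.4, the foot of the radical line on FZ is 26.8 from F and the perpendicular offset is √(31.7² − 26.8²) = 16.9. Taking the right-of-FZ solution: M = (25.1, -3.46).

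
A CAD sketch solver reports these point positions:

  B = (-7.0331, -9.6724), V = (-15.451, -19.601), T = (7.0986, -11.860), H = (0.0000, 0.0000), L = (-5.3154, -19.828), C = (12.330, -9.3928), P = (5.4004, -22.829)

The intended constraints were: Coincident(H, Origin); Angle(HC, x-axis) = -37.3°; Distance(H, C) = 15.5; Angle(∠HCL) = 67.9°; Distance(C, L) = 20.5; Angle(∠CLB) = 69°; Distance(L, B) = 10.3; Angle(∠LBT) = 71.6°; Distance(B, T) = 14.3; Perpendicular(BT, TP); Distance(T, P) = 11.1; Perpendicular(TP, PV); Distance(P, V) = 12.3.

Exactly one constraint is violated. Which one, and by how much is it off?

Distance(P, V) = 12.3 — off by 8.80.

H = (0.00, 0.00) ✓; HC at -37.30° ✓; |HC| = 15.50 ✓; ∠HCL = 67.90° ✓; |CL| = 20.50 ✓; ∠CLB = 69.00° ✓; |LB| = 10.30 ✓; ∠LBT = 71.60° ✓; |BT| = 14.30 ✓; ∠(BT, TP) = 90.00° ✓; |TP| = 11.10 ✓; ∠(TP, PV) = 90.00° ✓; |PV| = 21.10 ✗.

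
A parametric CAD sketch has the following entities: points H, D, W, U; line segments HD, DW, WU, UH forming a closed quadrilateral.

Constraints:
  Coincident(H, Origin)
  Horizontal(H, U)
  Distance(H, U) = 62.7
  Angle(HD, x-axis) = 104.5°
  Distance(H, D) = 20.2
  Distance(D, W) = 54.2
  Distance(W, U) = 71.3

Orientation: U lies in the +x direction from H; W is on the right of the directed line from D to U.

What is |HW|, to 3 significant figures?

34.4

H is at the origin; H and U share the same y with |HU| = 62.7 and U in +x, so U = (62.7, 0). HD runs at 104.5° with |HD| = 20.2, so D = (-5.06, 19.6). W is determined by |DW| = 54.2 and |WU| = 71.3 together: it lies at the intersection of circle(D, 54.2) and circle(U, 71.3). With |DU| = 70.5, the foot of the radical line on DU is 20.0 from D and the perpendicular offset is √(54.2² − 20.0²) = 50.4. Taking the right-of-DU solution: W = (0.239, -34.4).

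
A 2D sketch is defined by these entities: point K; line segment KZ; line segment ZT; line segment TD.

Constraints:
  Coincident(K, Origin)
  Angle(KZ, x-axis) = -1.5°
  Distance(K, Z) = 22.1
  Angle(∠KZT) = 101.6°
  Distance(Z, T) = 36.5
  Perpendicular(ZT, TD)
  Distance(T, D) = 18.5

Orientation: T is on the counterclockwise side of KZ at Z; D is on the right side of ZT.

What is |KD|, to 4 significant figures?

57.34

K is at the origin; KZ runs at -1.5° with length 22.1, so Z = 22.1·(cos -1.5°, sin -1.5°) = (22.09, -0.5785). ∠KZT = 101.6°, so ZT runs at -1.5° + (180° − 101.6°) = 76.90° from the x-axis; with |ZT| = 36.5, T = Z + 36.5·(cos 76.90°, sin 76.90°) = (30.37, 34.97). The perpendicularity gives TD at right angles to ZT; with |TD| = 18.5 on the right of ZT, D = T + 18.5·(0.9740, -0.2267) = (48.38, 30.78). Then |KD| = |D − K| = 57.34.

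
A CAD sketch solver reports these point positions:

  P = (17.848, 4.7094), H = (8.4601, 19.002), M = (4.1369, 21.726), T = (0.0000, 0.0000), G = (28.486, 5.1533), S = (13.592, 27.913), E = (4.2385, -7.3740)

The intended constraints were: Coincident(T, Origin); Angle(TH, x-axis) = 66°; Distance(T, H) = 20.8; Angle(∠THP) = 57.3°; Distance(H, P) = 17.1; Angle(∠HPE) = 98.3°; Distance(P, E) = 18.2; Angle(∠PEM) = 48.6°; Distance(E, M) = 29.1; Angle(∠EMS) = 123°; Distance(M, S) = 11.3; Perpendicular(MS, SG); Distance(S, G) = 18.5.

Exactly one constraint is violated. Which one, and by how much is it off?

Distance(S, G) = 18.5 — off by 8.70.

T = (0.00, 0.00) ✓; TH at 66.00° ✓; |TH| = 20.80 ✓; ∠THP = 57.30° ✓; |HP| = 17.10 ✓; ∠HPE = 98.30° ✓; |PE| = 18.20 ✓; ∠PEM = 48.60° ✓; |EM| = 29.10 ✓; ∠EMS = 123.0° ✓; |MS| = 11.30 ✓; ∠(MS, SG) = 90.00° ✓; |SG| = 27.20 ✗.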